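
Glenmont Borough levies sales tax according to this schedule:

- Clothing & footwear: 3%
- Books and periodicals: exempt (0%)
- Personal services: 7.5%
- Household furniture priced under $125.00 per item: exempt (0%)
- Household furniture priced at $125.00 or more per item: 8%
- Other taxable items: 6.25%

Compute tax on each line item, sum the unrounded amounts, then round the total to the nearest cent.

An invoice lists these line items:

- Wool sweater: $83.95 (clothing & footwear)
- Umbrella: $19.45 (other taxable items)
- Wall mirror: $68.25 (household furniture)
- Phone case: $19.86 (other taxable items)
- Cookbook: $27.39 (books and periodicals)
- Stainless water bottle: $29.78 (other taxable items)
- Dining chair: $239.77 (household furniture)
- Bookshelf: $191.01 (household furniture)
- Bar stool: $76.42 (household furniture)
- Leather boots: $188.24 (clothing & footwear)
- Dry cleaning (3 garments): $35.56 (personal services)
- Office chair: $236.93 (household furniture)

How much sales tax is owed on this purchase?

Wool sweater $83.95: clothing & footwear → 3% → $2.5185
Umbrella $19.45: other taxable items → 6.25% → $1.215625
Wall mirror $68.25: household furniture, under $125.00 → 0% → $0.00
Phone case $19.86: other taxable items → 6.25% → $1.24125
Cookbook $27.39: books and periodicals → 0% → $0.00
Stainless water bottle $29.78: other taxable items → 6.25% → $1.86125
Dining chair $239.77: household furniture, $125.00 or more → 8% → $19.1816
Bookshelf $191.01: household furniture, $125.00 or more → 8% → $15.2808
Bar stool $76.42: household furniture, under $125.00 → 0% → $0.00
Leather boots $188.24: clothing & footwear → 3% → $5.6472
Dry cleaning (3 garments) $35.56: personal services → 7.5% → $2.667
Office chair $236.93: household furniture, $125.00 or more → 8% → $18.9544
Unrounded tax sum = $68.567625 → $68.57

$68.57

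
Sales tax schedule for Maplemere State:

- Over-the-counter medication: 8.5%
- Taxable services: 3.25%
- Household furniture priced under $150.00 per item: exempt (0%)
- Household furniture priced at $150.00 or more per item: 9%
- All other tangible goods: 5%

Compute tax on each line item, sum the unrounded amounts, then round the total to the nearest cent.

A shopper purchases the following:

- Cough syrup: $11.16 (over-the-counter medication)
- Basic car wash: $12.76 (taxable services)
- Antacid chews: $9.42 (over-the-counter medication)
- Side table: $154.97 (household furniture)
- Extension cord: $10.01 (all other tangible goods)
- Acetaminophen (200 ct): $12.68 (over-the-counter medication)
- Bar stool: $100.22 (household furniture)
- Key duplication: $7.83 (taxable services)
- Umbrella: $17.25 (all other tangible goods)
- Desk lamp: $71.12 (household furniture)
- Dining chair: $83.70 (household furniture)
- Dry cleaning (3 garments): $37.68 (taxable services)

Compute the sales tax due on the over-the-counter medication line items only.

Cough syrup $11.16: over-the-counter medication → 8.5% → $0.9486
Antacid chews $9.42: over-the-counter medication → 8.5% → $0.8007
Acetaminophen (200 ct) $12.68: over-the-counter medication → 8.5% → $1.0778
Tax on over-the-counter medication: unrounded sum = $2.8271 → $2.83

$2.83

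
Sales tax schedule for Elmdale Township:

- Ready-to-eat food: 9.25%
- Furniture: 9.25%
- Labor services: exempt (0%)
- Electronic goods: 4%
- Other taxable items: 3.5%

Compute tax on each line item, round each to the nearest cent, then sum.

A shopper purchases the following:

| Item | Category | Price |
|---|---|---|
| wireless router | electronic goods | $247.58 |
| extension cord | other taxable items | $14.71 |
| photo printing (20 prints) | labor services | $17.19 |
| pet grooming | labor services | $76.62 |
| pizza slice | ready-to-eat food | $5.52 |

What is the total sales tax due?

$10.92

Wireless router $247.58: electronic goods → 4% → $9.90
Extension cord $14.71: other taxable items → 3.5% → $0.51
Photo printing (20 prints) $17.19: labor services → 0% → $0.00
Pet grooming $76.62: labor services → 0% → $0.00
Pizza slice $5.52: ready-to-eat food → 9.25% → $0.51
Total tax = $9.90 + $0.51 + $0.51 = $10.92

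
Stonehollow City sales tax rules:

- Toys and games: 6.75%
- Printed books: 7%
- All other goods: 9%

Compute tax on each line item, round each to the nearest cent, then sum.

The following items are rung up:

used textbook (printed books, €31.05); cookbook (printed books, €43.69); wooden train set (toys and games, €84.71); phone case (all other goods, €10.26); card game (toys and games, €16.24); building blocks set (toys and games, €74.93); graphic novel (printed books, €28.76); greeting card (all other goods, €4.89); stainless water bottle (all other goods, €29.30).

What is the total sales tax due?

€23.12

Used textbook €31.05: printed books → 7% → €2.17
Cookbook €43.69: printed books → 7% → €3.06
Wooden train set €84.71: toys and games → 6.75% → €5.72
Phone case €10.26: all other goods → 9% → €0.92
Card game €16.24: toys and games → 6.75% → €1.10
Building blocks set €74.93: toys and games → 6.75% → €5.06
Graphic novel €28.76: printed books → 7% → €2.01
Greeting card €4.89: all other goods → 9% → €0.44
Stainless water bottle €29.30: all other goods → 9% → €2.64
Total tax = €2.17 + €3.06 + €5.72 + €0.92 + €1.10 + €5.06 + €2.01 + €0.44 + €2.64 = €23.12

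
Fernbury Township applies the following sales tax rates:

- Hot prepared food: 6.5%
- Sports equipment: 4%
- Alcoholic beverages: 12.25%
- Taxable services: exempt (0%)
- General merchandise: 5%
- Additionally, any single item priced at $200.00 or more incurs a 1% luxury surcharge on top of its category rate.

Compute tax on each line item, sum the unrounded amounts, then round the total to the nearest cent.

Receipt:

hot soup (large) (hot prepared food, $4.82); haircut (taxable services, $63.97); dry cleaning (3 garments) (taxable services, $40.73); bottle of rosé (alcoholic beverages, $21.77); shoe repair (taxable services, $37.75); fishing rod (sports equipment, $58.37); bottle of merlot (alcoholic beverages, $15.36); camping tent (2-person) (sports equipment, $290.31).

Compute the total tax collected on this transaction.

Hot soup (large) $4.82: hot prepared food → 6.5% → $0.3133
Haircut $63.97: taxable services → 0% → $0.00
Dry cleaning (3 garments) $40.73: taxable services → 0% → $0.00
Bottle of rosé $21.77: alcoholic beverages → 12.25% → $2.666825
Shoe repair $37.75: taxable services → 0% → $0.00
Fishing rod $58.37: sports equipment → 4% → $2.3348
Bottle of merlot $15.36: alcoholic beverages → 12.25% → $1.8816
Camping tent (2-person) $290.31: sports equipment → 4% + 1% surcharge = 5% → $14.5155
Unrounded tax sum = $21.712025 → $21.71

$21.71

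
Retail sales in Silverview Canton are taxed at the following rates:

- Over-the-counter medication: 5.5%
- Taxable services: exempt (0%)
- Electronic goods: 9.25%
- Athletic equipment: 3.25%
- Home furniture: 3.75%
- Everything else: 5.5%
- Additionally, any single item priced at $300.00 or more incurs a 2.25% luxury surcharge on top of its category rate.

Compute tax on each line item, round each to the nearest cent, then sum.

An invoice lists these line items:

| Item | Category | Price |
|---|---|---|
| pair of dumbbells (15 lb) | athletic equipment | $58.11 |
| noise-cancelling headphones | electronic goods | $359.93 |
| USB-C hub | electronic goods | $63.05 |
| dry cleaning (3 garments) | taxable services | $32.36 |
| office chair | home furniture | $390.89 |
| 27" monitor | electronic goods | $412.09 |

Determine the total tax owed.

$119.95

Pair of dumbbells (15 lb) $58.11: athletic equipment → 3.25% → $1.89
Noise-cancelling headphones $359.93: electronic goods → 9.25% + 2.25% surcharge = 11.5% → $41.39
USB-C hub $63.05: electronic goods → 9.25% → $5.83
Dry cleaning (3 garments) $32.36: taxable services → 0% → $0.00
Office chair $390.89: home furniture → 3.75% + 2.25% surcharge = 6% → $23.45
27" monitor $412.09: electronic goods → 9.25% + 2.25% surcharge = 11.5% → $47.39
Total tax = $1.89 + $41.39 + $5.83 + $23.45 + $47.39 = $119.95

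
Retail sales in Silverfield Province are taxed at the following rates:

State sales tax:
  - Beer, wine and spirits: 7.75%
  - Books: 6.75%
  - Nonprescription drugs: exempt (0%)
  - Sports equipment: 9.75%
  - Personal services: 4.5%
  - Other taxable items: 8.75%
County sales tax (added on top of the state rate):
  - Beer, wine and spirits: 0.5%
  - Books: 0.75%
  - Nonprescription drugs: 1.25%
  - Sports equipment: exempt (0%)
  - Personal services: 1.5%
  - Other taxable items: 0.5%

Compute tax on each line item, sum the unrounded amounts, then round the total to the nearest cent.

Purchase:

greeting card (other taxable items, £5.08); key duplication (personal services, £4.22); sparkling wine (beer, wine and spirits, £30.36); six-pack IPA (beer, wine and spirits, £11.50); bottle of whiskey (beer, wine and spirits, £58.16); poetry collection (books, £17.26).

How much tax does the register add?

Greeting card £5.08: other taxable items → 8.75% + 0.5% county = 9.25% → £0.4699
Key duplication £4.22: personal services → 4.5% + 1.5% county = 6% → £0.2532
Sparkling wine £30.36: beer, wine and spirits → 7.75% + 0.5% county = 8.25% → £2.5047
Six-pack IPA £11.50: beer, wine and spirits → 7.75% + 0.5% county = 8.25% → £0.94875
Bottle of whiskey £58.16: beer, wine and spirits → 7.75% + 0.5% county = 8.25% → £4.7982
Poetry collection £17.26: books → 6.75% + 0.75% county = 7.5% → £1.2945
Unrounded tax sum = £10.26925 → £10.27

£10.27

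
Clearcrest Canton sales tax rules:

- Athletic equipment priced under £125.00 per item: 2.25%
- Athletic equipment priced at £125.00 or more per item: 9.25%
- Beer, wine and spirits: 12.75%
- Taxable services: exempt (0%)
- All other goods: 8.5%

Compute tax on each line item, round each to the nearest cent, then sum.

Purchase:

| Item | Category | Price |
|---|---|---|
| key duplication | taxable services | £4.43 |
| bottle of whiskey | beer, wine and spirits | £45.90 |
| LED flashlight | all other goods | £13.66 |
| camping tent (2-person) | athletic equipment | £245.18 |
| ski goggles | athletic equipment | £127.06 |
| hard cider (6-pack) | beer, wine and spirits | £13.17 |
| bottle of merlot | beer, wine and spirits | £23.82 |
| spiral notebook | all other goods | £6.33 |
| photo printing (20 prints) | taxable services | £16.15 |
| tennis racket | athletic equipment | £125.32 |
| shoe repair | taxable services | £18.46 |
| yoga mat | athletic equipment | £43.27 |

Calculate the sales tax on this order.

£59.26

Key duplication £4.43: taxable services → 0% → £0.00
Bottle of whiskey £45.90: beer, wine and spirits → 12.75% → £5.85
LED flashlight £13.66: all other goods → 8.5% → £1.16
Camping tent (2-person) £245.18: athletic equipment, £125.00 or more → 9.25% → £22.68
Ski goggles £127.06: athletic equipment, £125.00 or more → 9.25% → £11.75
Hard cider (6-pack) £13.17: beer, wine and spirits → 12.75% → £1.68
Bottle of merlot £23.82: beer, wine and spirits → 12.75% → £3.04
Spiral notebook £6.33: all other goods → 8.5% → £0.54
Photo printing (20 prints) £16.15: taxable services → 0% → £0.00
Tennis racket £125.32: athletic equipment, £125.00 or more → 9.25% → £11.59
Shoe repair £18.46: taxable services → 0% → £0.00
Yoga mat £43.27: athletic equipment, under £125.00 → 2.25% → £0.97
Total tax = £5.85 + £1.16 + £22.68 + £11.75 + £1.68 + £3.04 + £0.54 + £11.59 + £0.97 = £59.26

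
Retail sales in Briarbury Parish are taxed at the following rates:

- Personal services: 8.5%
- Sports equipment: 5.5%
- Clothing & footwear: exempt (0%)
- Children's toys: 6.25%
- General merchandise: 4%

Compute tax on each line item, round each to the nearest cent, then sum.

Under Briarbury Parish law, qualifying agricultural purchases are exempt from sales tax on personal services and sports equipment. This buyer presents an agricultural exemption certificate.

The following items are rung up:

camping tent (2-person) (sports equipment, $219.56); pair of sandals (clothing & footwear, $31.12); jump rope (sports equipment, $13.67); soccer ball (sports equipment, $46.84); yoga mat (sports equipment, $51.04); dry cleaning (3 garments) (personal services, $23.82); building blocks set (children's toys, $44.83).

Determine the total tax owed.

Camping tent (2-person) $219.56: sports equipment, buyer-exempt → 0% → $0.00
Pair of sandals $31.12: clothing & footwear → 0% → $0.00
Jump rope $13.67: sports equipment, buyer-exempt → 0% → $0.00
Soccer ball $46.84: sports equipment, buyer-exempt → 0% → $0.00
Yoga mat $51.04: sports equipment, buyer-exempt → 0% → $0.00
Dry cleaning (3 garments) $23.82: personal services, buyer-exempt → 0% → $0.00
Building blocks set $44.83: children's toys → 6.25% → $2.80
Total tax = $2.80

$2.80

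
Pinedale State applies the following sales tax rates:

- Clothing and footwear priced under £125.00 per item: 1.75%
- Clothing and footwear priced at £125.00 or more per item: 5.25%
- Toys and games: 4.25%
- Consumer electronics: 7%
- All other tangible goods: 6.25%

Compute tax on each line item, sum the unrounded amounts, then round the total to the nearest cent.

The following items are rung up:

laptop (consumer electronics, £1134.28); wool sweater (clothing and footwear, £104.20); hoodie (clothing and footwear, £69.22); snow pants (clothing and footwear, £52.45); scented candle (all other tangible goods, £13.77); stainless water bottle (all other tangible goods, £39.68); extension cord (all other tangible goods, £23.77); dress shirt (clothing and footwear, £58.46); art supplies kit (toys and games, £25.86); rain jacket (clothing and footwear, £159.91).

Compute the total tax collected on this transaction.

£98.70

Laptop £1134.28: consumer electronics → 7% → £79.3996
Wool sweater £104.20: clothing and footwear, under £125.00 → 1.75% → £1.8235
Hoodie £69.22: clothing and footwear, under £125.00 → 1.75% → £1.21135
Snow pants £52.45: clothing and footwear, under £125.00 → 1.75% → £0.917875
Scented candle £13.77: all other tangible goods → 6.25% → £0.860625
Stainless water bottle £39.68: all other tangible goods → 6.25% → £2.48
Extension cord £23.77: all other tangible goods → 6.25% → £1.485625
Dress shirt £58.46: clothing and footwear, under £125.00 → 1.75% → £1.02305
Art supplies kit £25.86: toys and games → 4.25% → £1.09905
Rain jacket £159.91: clothing and footwear, £125.00 or more → 5.25% → £8.395275
Unrounded tax sum = £98.69595 → £98.70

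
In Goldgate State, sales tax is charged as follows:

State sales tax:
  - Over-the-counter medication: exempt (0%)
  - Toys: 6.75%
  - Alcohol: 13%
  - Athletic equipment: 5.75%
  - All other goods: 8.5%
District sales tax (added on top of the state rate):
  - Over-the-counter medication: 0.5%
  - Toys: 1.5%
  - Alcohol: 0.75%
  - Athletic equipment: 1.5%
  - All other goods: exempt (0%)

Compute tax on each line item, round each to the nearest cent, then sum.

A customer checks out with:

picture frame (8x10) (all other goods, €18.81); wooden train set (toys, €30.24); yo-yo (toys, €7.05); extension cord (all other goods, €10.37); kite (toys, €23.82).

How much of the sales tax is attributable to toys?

Wooden train set €30.24: toys → 6.75% + 1.5% district = 8.25% → €2.49
Yo-yo €7.05: toys → 6.75% + 1.5% district = 8.25% → €0.58
Kite €23.82: toys → 6.75% + 1.5% district = 8.25% → €1.97
Tax on toys = €2.49 + €0.58 + €1.97 = €5.04

€5.04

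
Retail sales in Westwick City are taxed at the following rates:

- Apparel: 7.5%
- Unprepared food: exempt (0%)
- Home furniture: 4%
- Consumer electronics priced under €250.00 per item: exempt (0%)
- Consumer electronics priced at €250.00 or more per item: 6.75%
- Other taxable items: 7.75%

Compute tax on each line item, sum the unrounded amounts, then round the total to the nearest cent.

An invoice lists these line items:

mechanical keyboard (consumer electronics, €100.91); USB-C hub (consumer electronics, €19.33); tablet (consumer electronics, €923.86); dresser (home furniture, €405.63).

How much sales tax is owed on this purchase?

Mechanical keyboard €100.91: consumer electronics, under €250.00 → 0% → €0.00
USB-C hub €19.33: consumer electronics, under €250.00 → 0% → €0.00
Tablet €923.86: consumer electronics, €250.00 or more → 6.75% → €62.36055
Dresser €405.63: home furniture → 4% → €16.2252
Unrounded tax sum = €78.58575 → €78.59

€78.59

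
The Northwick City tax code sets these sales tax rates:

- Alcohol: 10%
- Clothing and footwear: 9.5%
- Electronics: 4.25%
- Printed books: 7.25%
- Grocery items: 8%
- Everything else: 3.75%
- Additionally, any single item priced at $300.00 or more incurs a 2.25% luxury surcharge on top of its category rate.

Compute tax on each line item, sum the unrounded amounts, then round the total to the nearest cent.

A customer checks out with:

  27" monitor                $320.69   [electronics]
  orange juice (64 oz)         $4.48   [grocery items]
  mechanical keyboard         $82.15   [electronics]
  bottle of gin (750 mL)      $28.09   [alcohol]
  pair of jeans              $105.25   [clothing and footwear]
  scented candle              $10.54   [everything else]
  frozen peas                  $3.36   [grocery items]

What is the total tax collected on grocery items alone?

$0.63

Orange juice (64 oz) $4.48: grocery items → 8% → $0.3584
Frozen peas $3.36: grocery items → 8% → $0.2688
Tax on grocery items: unrounded sum = $0.6272 → $0.63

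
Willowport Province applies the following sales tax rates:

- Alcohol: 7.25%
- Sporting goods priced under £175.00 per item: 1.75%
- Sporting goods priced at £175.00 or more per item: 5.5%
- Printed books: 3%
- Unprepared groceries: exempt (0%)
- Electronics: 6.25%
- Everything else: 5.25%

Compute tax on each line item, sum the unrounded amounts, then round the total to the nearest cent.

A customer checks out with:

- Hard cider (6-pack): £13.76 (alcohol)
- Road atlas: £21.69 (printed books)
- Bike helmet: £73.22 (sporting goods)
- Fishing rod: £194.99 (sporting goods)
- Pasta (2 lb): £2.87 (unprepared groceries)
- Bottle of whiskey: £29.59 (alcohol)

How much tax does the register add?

£15.80

Hard cider (6-pack) £13.76: alcohol → 7.25% → £0.9976
Road atlas £21.69: printed books → 3% → £0.6507
Bike helmet £73.22: sporting goods, under £175.00 → 1.75% → £1.28135
Fishing rod £194.99: sporting goods, £175.00 or more → 5.5% → £10.72445
Pasta (2 lb) £2.87: unprepared groceries → 0% → £0.00
Bottle of whiskey £29.59: alcohol → 7.25% → £2.145275
Unrounded tax sum = £15.799375 → £15.80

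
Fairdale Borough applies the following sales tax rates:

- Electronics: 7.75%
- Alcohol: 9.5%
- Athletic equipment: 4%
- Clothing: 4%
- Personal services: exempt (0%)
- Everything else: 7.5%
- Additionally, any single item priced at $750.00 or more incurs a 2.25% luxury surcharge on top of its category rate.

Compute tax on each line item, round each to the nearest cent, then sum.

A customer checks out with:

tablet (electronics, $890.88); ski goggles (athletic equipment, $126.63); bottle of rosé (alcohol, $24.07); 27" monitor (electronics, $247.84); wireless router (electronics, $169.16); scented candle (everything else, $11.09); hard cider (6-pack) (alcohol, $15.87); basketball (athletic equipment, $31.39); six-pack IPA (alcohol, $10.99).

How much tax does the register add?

$133.41

Tablet $890.88: electronics → 7.75% + 2.25% surcharge = 10% → $89.09
Ski goggles $126.63: athletic equipment → 4% → $5.07
Bottle of rosé $24.07: alcohol → 9.5% → $2.29
27" monitor $247.84: electronics → 7.75% → $19.21
Wireless router $169.16: electronics → 7.75% → $13.11
Scented candle $11.09: everything else → 7.5% → $0.83
Hard cider (6-pack) $15.87: alcohol → 9.5% → $1.51
Basketball $31.39: athletic equipment → 4% → $1.26
Six-pack IPA $10.99: alcohol → 9.5% → $1.04
Total tax = $89.09 + $5.07 + $2.29 + $19.21 + $13.11 + $0.83 + $1.51 + $1.26 + $1.04 = $133.41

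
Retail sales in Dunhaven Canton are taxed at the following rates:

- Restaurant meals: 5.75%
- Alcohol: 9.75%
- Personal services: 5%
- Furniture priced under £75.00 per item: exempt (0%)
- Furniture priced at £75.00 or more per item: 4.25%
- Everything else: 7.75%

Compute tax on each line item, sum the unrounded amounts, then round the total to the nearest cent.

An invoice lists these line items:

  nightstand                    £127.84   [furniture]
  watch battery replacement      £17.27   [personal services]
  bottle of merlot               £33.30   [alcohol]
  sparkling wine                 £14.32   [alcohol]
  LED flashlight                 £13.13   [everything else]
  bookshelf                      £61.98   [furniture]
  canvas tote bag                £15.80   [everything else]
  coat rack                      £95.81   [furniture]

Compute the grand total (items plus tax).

Nightstand £127.84: furniture, £75.00 or more → 4.25% → £5.4332
Watch battery replacement £17.27: personal services → 5% → £0.8635
Bottle of merlot £33.30: alcohol → 9.75% → £3.24675
Sparkling wine £14.32: alcohol → 9.75% → £1.3962
LED flashlight £13.13: everything else → 7.75% → £1.017575
Bookshelf £61.98: furniture, under £75.00 → 0% → £0.00
Canvas tote bag £15.80: everything else → 7.75% → £1.2245
Coat rack £95.81: furniture, £75.00 or more → 4.25% → £4.071925
Subtotal = £379.45; unrounded tax = £17.25365 → £17.25; total due = £396.70

£396.70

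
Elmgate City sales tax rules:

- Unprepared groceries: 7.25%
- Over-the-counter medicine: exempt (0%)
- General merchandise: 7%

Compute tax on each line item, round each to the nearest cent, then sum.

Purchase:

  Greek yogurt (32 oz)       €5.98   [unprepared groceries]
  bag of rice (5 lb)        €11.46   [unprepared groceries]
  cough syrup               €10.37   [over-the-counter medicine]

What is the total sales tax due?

€1.26

Greek yogurt (32 oz) €5.98: unprepared groceries → 7.25% → €0.43
Bag of rice (5 lb) €11.46: unprepared groceries → 7.25% → €0.83
Cough syrup €10.37: over-the-counter medicine → 0% → €0.00
Total tax = €0.43 + €0.83 = €1.26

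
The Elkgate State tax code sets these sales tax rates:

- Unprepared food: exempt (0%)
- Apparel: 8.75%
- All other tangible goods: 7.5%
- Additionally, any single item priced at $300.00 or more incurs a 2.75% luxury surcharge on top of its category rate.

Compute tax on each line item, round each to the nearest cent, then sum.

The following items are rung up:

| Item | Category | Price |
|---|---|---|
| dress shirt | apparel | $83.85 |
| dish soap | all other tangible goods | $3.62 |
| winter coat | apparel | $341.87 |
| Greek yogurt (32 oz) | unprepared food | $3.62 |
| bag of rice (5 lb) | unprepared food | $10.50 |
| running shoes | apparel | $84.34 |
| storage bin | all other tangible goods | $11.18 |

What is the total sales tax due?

$55.15

Dress shirt $83.85: apparel → 8.75% → $7.34
Dish soap $3.62: all other tangible goods → 7.5% → $0.27
Winter coat $341.87: apparel → 8.75% + 2.75% surcharge = 11.5% → $39.32
Greek yogurt (32 oz) $3.62: unprepared food → 0% → $0.00
Bag of rice (5 lb) $10.50: unprepared food → 0% → $0.00
Running shoes $84.34: apparel → 8.75% → $7.38
Storage bin $11.18: all other tangible goods → 7.5% → $0.84
Total tax = $7.34 + $0.27 + $39.32 + $7.38 + $0.84 = $55.15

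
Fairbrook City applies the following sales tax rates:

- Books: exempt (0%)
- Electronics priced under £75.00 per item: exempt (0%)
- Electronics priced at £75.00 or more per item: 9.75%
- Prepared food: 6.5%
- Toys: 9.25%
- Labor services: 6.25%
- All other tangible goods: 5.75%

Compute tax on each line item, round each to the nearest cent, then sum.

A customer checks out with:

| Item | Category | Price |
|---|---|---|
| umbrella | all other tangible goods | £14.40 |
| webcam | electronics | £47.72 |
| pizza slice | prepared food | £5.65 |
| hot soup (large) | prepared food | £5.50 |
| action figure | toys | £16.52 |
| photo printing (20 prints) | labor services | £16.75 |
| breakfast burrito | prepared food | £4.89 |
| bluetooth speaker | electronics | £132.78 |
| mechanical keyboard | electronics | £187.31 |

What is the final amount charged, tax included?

£467.19

Umbrella £14.40: all other tangible goods → 5.75% → £0.83
Webcam £47.72: electronics, under £75.00 → 0% → £0.00
Pizza slice £5.65: prepared food → 6.5% → £0.37
Hot soup (large) £5.50: prepared food → 6.5% → £0.36
Action figure £16.52: toys → 9.25% → £1.53
Photo printing (20 prints) £16.75: labor services → 6.25% → £1.05
Breakfast burrito £4.89: prepared food → 6.5% → £0.32
Bluetooth speaker £132.78: electronics, £75.00 or more → 9.75% → £12.95
Mechanical keyboard £187.31: electronics, £75.00 or more → 9.75% → £18.26
Subtotal = £431.52; tax = £35.67; total due = £467.19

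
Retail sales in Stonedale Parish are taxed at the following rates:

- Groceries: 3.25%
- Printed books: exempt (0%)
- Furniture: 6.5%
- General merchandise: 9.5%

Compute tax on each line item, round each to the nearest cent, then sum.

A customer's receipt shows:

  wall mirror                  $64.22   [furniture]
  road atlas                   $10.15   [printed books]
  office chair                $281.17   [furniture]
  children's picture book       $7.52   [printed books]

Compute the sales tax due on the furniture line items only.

Wall mirror $64.22: furniture → 6.5% → $4.17
Office chair $281.17: furniture → 6.5% → $18.28
Tax on furniture = $4.17 + $18.28 = $22.45

$22.45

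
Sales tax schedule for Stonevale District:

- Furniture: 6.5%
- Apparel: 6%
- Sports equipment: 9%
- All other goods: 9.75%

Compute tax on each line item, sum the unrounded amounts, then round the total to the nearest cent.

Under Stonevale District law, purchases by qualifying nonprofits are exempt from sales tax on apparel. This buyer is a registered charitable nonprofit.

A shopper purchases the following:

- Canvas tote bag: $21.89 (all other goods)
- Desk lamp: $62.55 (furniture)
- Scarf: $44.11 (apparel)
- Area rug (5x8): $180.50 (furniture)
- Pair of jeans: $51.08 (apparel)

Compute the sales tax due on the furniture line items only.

Desk lamp $62.55: furniture → 6.5% → $4.06575
Area rug (5x8) $180.50: furniture → 6.5% → $11.7325
Tax on furniture: unrounded sum = $15.79825 → $15.80

$15.80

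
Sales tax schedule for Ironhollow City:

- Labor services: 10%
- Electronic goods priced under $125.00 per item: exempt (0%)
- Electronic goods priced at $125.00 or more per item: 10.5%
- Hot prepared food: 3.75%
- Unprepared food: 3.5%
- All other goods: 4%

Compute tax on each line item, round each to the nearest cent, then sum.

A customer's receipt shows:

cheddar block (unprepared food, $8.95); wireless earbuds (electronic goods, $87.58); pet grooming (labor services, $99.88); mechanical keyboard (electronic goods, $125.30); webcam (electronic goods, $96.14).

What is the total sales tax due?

Cheddar block $8.95: unprepared food → 3.5% → $0.31
Wireless earbuds $87.58: electronic goods, under $125.00 → 0% → $0.00
Pet grooming $99.88: labor services → 10% → $9.99
Mechanical keyboard $125.30: electronic goods, $125.00 or more → 10.5% → $13.16
Webcam $96.14: electronic goods, under $125.00 → 0% → $0.00
Total tax = $0.31 + $9.99 + $13.16 = $23.46

$23.46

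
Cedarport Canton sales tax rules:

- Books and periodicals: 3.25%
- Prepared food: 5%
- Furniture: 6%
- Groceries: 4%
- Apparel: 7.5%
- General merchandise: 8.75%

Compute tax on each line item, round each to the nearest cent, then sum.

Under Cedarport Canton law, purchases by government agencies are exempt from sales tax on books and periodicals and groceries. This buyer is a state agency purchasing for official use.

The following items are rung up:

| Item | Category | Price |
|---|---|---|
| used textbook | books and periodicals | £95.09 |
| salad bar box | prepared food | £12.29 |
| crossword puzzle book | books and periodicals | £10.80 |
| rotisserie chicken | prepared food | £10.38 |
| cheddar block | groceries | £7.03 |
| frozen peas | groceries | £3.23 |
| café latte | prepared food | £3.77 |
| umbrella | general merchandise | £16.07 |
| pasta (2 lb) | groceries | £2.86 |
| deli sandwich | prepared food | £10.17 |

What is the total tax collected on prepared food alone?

£1.83

Salad bar box £12.29: prepared food → 5% → £0.61
Rotisserie chicken £10.38: prepared food → 5% → £0.52
Café latte £3.77: prepared food → 5% → £0.19
Deli sandwich £10.17: prepared food → 5% → £0.51
Tax on prepared food = £0.61 + £0.52 + £0.19 + £0.51 = £1.83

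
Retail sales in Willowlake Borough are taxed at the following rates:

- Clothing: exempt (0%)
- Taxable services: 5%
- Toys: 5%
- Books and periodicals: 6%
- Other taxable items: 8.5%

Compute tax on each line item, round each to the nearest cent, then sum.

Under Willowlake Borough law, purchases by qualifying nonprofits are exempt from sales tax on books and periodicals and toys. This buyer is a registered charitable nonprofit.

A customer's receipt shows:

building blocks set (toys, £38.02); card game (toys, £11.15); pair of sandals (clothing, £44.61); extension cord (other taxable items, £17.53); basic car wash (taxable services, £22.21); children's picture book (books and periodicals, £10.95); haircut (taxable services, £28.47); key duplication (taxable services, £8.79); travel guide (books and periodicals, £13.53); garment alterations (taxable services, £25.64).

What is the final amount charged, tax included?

Building blocks set £38.02: toys, buyer-exempt → 0% → £0.00
Card game £11.15: toys, buyer-exempt → 0% → £0.00
Pair of sandals £44.61: clothing → 0% → £0.00
Extension cord £17.53: other taxable items → 8.5% → £1.49
Basic car wash £22.21: taxable services → 5% → £1.11
Children's picture book £10.95: books and periodicals, buyer-exempt → 0% → £0.00
Haircut £28.47: taxable services → 5% → £1.42
Key duplication £8.79: taxable services → 5% → £0.44
Travel guide £13.53: books and periodicals, buyer-exempt → 0% → £0.00
Garment alterations £25.64: taxable services → 5% → £1.28
Subtotal = £220.90; tax = £5.74; total due = £226.64

£226.64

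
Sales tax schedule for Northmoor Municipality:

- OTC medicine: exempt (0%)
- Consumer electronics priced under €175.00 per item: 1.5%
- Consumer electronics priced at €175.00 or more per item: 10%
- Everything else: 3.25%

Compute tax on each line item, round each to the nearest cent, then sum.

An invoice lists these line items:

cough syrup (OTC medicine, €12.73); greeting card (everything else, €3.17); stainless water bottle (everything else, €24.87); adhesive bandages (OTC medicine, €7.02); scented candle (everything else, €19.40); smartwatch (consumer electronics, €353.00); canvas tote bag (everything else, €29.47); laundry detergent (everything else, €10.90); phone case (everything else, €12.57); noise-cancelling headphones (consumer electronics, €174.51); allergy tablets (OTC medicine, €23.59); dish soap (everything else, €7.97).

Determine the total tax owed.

Cough syrup €12.73: OTC medicine → 0% → €0.00
Greeting card €3.17: everything else → 3.25% → €0.10
Stainless water bottle €24.87: everything else → 3.25% → €0.81
Adhesive bandages €7.02: OTC medicine → 0% → €0.00
Scented candle €19.40: everything else → 3.25% → €0.63
Smartwatch €353.00: consumer electronics, €175.00 or more → 10% → €35.30
Canvas tote bag €29.47: everything else → 3.25% → €0.96
Laundry detergent €10.90: everything else → 3.25% → €0.35
Phone case €12.57: everything else → 3.25% → €0.41
Noise-cancelling headphones €174.51: consumer electronics, under €175.00 → 1.5% → €2.62
Allergy tablets €23.59: OTC medicine → 0% → €0.00
Dish soap €7.97: everything else → 3.25% → €0.26
Total tax = €0.10 + €0.81 + €0.63 + €35.30 + €0.96 + €0.35 + €0.41 + €2.62 + €0.26 = €41.44

€41.44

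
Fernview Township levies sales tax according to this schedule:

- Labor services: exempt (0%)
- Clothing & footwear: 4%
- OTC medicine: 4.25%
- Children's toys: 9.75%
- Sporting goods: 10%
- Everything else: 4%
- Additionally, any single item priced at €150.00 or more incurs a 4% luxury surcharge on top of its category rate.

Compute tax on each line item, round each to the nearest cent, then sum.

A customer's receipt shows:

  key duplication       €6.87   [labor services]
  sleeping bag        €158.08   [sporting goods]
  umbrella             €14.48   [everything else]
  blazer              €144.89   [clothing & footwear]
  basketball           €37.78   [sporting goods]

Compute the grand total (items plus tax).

Key duplication €6.87: labor services → 0% → €0.00
Sleeping bag €158.08: sporting goods → 10% + 4% surcharge = 14% → €22.13
Umbrella €14.48: everything else → 4% → €0.58
Blazer €144.89: clothing & footwear → 4% → €5.80
Basketball €37.78: sporting goods → 10% → €3.78
Subtotal = €362.10; tax = €32.29; total due = €394.39

€394.39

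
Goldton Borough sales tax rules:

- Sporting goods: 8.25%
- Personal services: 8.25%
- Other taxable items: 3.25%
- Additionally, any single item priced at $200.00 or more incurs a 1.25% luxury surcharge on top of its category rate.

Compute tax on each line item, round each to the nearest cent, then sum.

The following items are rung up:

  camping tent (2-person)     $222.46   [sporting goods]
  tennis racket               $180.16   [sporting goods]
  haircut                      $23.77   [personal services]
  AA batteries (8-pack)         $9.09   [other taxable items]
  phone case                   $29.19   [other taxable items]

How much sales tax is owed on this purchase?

Camping tent (2-person) $222.46: sporting goods → 8.25% + 1.25% surcharge = 9.5% → $21.13
Tennis racket $180.16: sporting goods → 8.25% → $14.86
Haircut $23.77: personal services → 8.25% → $1.96
AA batteries (8-pack) $9.09: other taxable items → 3.25% → $0.30
Phone case $29.19: other taxable items → 3.25% → $0.95
Total tax = $21.13 + $14.86 + $1.96 + $0.30 + $0.95 = $39.20

$39.20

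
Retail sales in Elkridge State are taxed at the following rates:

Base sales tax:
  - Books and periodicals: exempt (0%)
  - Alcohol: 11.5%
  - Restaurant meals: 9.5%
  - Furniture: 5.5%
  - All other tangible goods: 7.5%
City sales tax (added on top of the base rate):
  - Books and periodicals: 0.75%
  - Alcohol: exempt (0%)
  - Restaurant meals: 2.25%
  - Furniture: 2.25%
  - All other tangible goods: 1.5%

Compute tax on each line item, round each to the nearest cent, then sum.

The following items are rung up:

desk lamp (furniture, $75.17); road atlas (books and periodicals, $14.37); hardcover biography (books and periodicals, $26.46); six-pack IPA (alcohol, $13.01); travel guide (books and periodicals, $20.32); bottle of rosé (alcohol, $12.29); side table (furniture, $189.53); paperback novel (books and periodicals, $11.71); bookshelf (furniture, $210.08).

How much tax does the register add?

Desk lamp $75.17: furniture → 5.5% + 2.25% city = 7.75% → $5.83
Road atlas $14.37: books and periodicals → 0% + 0.75% city = 0.75% → $0.11
Hardcover biography $26.46: books and periodicals → 0% + 0.75% city = 0.75% → $0.20
Six-pack IPA $13.01: alcohol → 11.5% + 0% city = 11.5% → $1.50
Travel guide $20.32: books and periodicals → 0% + 0.75% city = 0.75% → $0.15
Bottle of rosé $12.29: alcohol → 11.5% + 0% city = 11.5% → $1.41
Side table $189.53: furniture → 5.5% + 2.25% city = 7.75% → $14.69
Paperback novel $11.71: books and periodicals → 0% + 0.75% city = 0.75% → $0.09
Bookshelf $210.08: furniture → 5.5% + 2.25% city = 7.75% → $16.28
Total tax = $5.83 + $0.11 + $0.20 + $1.50 + $0.15 + $1.41 + $14.69 + $0.09 + $16.28 = $40.26

$40.26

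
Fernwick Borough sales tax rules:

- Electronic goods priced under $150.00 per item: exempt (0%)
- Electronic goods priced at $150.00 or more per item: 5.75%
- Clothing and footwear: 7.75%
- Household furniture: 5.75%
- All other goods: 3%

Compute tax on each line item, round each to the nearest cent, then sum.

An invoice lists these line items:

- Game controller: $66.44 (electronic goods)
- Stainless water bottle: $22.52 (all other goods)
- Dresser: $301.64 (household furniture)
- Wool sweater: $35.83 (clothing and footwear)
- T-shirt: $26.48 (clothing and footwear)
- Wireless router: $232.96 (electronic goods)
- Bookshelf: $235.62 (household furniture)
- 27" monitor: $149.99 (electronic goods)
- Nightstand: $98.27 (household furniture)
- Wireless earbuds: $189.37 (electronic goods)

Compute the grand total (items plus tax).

$1425.46

Game controller $66.44: electronic goods, under $150.00 → 0% → $0.00
Stainless water bottle $22.52: all other goods → 3% → $0.68
Dresser $301.64: household furniture → 5.75% → $17.34
Wool sweater $35.83: clothing and footwear → 7.75% → $2.78
T-shirt $26.48: clothing and footwear → 7.75% → $2.05
Wireless router $232.96: electronic goods, $150.00 or more → 5.75% → $13.40
Bookshelf $235.62: household furniture → 5.75% → $13.55
27" monitor $149.99: electronic goods, under $150.00 → 0% → $0.00
Nightstand $98.27: household furniture → 5.75% → $5.65
Wireless earbuds $189.37: electronic goods, $150.00 or more → 5.75% → $10.89
Subtotal = $1359.12; tax = $66.34; total due = $1425.46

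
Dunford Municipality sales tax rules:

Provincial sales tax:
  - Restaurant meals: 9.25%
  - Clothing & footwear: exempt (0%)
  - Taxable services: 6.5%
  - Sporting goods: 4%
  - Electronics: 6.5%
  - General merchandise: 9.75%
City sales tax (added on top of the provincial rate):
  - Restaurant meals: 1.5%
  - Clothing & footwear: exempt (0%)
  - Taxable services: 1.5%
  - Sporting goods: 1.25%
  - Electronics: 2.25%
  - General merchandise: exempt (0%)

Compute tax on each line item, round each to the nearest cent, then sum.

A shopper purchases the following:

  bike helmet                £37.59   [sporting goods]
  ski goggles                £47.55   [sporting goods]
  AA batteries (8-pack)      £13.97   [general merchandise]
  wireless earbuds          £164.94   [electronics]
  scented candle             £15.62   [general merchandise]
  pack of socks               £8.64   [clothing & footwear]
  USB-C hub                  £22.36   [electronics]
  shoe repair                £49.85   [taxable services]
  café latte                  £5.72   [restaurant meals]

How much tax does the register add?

£28.34

Bike helmet £37.59: sporting goods → 4% + 1.25% city = 5.25% → £1.97
Ski goggles £47.55: sporting goods → 4% + 1.25% city = 5.25% → £2.50
AA batteries (8-pack) £13.97: general merchandise → 9.75% + 0% city = 9.75% → £1.36
Wireless earbuds £164.94: electronics → 6.5% + 2.25% city = 8.75% → £14.43
Scented candle £15.62: general merchandise → 9.75% + 0% city = 9.75% → £1.52
Pack of socks £8.64: clothing & footwear → 0% + 0% city = 0% → £0.00
USB-C hub £22.36: electronics → 6.5% + 2.25% city = 8.75% → £1.96
Shoe repair £49.85: taxable services → 6.5% + 1.5% city = 8% → £3.99
Café latte £5.72: restaurant meals → 9.25% + 1.5% city = 10.75% → £0.61
Total tax = £1.97 + £2.50 + £1.36 + £14.43 + £1.52 + £1.96 + £3.99 + £0.61 = £28.34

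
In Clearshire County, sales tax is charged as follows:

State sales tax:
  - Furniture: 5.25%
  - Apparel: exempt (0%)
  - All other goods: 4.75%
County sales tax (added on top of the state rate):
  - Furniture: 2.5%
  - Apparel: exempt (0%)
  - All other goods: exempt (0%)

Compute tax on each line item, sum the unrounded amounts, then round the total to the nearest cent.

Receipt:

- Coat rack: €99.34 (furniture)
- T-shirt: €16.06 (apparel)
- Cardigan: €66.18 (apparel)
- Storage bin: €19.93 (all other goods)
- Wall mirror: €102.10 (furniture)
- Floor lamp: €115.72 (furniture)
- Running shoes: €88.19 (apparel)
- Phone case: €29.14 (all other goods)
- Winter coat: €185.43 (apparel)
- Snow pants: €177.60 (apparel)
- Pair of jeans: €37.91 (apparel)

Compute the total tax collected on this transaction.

Coat rack €99.34: furniture → 5.25% + 2.5% county = 7.75% → €7.69885
T-shirt €16.06: apparel → 0% + 0% county = 0% → €0.00
Cardigan €66.18: apparel → 0% + 0% county = 0% → €0.00
Storage bin €19.93: all other goods → 4.75% + 0% county = 4.75% → €0.946675
Wall mirror €102.10: furniture → 5.25% + 2.5% county = 7.75% → €7.91275
Floor lamp €115.72: furniture → 5.25% + 2.5% county = 7.75% → €8.9683
Running shoes €88.19: apparel → 0% + 0% county = 0% → €0.00
Phone case €29.14: all other goods → 4.75% + 0% county = 4.75% → €1.38415
Winter coat €185.43: apparel → 0% + 0% county = 0% → €0.00
Snow pants €177.60: apparel → 0% + 0% county = 0% → €0.00
Pair of jeans €37.91: apparel → 0% + 0% county = 0% → €0.00
Unrounded tax sum = €26.910725 → €26.91

€26.91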